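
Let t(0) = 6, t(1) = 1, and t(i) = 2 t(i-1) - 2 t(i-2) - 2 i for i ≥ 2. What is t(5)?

-42

t(2) = 2·1 - 2·6 - 4 = -14
t(3) = 2·(-14) - 2·1 - 6 = -36
t(4) = 2·(-36) - 2·(-14) - 8 = -52
t(5) = 2·(-52) - 2·(-36) - 10 = -42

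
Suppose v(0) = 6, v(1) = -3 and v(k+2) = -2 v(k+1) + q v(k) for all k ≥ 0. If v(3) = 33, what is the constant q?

v(2) = 6 + 6q
v(3) = -12 - 15q
So -12 - 15q = 33, giving q = -3.

-3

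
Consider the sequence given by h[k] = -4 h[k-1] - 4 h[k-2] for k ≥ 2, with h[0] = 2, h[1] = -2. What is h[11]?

18432

h[2] = -4·(-2) - 4·2 = 0
h[3] = -4·0 - 4·(-2) = 8
h[4] = -4·8 - 4·0 = -32
h[5] = -4·(-32) - 4·8 = 96
h[6] = -4·96 - 4·(-32) = -256
h[7] = -4·(-256) - 4·96 = 640
h[8] = -4·640 - 4·(-256) = -1536
h[9] = -4·(-1536) - 4·640 = 3584
h[10] = -4·3584 - 4·(-1536) = -8192
h[11] = -4·(-8192) - 4·3584 = 18432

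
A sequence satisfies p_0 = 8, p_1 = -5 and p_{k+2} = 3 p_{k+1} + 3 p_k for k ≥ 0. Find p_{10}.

p_2 = 3·(-5) + 3·8 = 9
p_3 = 3·9 + 3·(-5) = 12
p_4 = 3·12 + 3·9 = 63
p_5 = 3·63 + 3·12 = 225
p_6 = 3·225 + 3·63 = 864
p_7 = 3·864 + 3·225 = 3267
p_8 = 3·3267 + 3·864 = 12393
p_9 = 3·12393 + 3·3267 = 46980
p_{10} = 3·46980 + 3·12393 = 178119

178119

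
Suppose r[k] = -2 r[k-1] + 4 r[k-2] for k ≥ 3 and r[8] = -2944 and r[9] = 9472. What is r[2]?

Rearranging, r[k-2] = (r[k] + 2 r[k-1]) / 4.
r[7] = (9472 + 2·(-2944)) / 4 = 3584/4 = 896
r[6] = (-2944 + 2·896) / 4 = -1152/4 = -288
r[5] = (896 + 2·(-288)) / 4 = 320/4 = 80
r[4] = (-288 + 2·80) / 4 = -128/4 = -32
r[3] = (80 + 2·(-32)) / 4 = 16/4 = 4
r[2] = (-32 + 2·4) / 4 = -24/4 = -6

-6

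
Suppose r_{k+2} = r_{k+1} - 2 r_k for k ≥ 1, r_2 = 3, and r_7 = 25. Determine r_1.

Let r_1 = v.
r_3 = 3 - 2v
r_4 = -3 - 2v
r_5 = -9 + 2v
r_6 = -3 + 6v
r_7 = 15 + 2v
So 15 + 2v = 25, giving v = 5.

5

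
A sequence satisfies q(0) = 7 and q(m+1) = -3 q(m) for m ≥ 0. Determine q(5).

-1701

q(1) = -3*7 = -21
q(2) = -3*(-21) = 63
q(3) = -3*63 = -189
q(4) = -3*(-189) = 567
q(5) = -3*567 = -1701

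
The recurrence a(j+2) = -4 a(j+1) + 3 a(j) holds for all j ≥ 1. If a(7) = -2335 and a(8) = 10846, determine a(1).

-5

Rearranging, a(j-2) = (a(j) + 4 a(j-1)) / 3.
a(6) = (10846 + 4*(-2335)) / 3 = 1506/3 = 502
a(5) = (-2335 + 4*502) / 3 = -327/3 = -109
a(4) = (502 + 4*(-109)) / 3 = 66/3 = 22
a(3) = (-109 + 4*22) / 3 = -21/3 = -7
a(2) = (22 + 4*(-7)) / 3 = -6/3 = -2
a(1) = (-7 + 4*(-2)) / 3 = -15/3 = -5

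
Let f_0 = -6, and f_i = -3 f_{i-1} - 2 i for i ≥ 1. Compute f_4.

-458

f_1 = -3*(-6) - 2 = 16
f_2 = -3*16 - 4 = -52
f_3 = -3*(-52) - 6 = 150
f_4 = -3*150 - 8 = -458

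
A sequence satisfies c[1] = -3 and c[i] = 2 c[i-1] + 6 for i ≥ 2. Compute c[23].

12582906

The fixed point is 6/(1 - 2) = -6, so c[i] + 6 = 2(c[i-1] + 6).
Hence c[i] = 3·2^{i-1} - 6.
c[23] = 3·2^{22} - 6 = 3·4194304 - 6 = 12582906.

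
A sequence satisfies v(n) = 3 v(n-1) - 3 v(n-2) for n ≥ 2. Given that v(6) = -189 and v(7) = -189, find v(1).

7

Rearranging, v(n-2) = (v(n) - 3 v(n-1)) / -3.
v(5) = (-189 - 3·(-189)) / -3 = 378/-3 = -126
v(4) = (-189 - 3·(-126)) / -3 = 189/-3 = -63
v(3) = (-126 - 3·(-63)) / -3 = 63/-3 = -21
v(2) = (-63 - 3·(-21)) / -3 = 0/-3 = 0
v(1) = (-21 - 3·0) / -3 = -21/-3 = 7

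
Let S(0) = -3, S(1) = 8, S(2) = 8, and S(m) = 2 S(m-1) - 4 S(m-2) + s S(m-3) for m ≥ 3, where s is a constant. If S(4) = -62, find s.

1

S(3) = -16 - 3s
S(4) = -64 + 2s
So -64 + 2s = -62, giving s = 1.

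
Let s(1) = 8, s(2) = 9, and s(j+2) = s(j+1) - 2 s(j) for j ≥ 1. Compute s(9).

-139

s(3) = 9 - 2(8) = -7
s(4) = (-7) - 2(9) = -25
s(5) = (-25) - 2(-7) = -11
s(6) = (-11) - 2(-25) = 39
s(7) = 39 - 2(-11) = 61
s(8) = 61 - 2(39) = -17
s(9) = (-17) - 2(61) = -139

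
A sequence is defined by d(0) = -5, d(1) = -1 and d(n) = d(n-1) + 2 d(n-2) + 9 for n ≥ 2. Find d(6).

58

d(2) = (-1) + 2·(-5) + 9 = -2
d(3) = (-2) + 2·(-1) + 9 = 5
d(4) = 5 + 2·(-2) + 9 = 10
d(5) = 10 + 2·5 + 9 = 29
d(6) = 29 + 2·10 + 9 = 58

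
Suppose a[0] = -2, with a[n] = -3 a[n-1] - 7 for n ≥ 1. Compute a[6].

-184

a[1] = -3·(-2) - 7 = -1
a[2] = -3·(-1) - 7 = -4
a[3] = -3·(-4) - 7 = 5
a[4] = -3·5 - 7 = -22
a[5] = -3·(-22) - 7 = 59
a[6] = -3·59 - 7 = -184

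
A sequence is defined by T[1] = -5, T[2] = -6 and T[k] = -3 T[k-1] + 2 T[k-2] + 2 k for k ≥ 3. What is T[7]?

T[3] = -3·(-6) + 2·(-5) + 6 = 14
T[4] = -3·14 + 2·(-6) + 8 = -46
T[5] = -3·(-46) + 2·14 + 10 = 176
T[6] = -3·176 + 2·(-46) + 12 = -608
T[7] = -3·(-608) + 2·176 + 14 = 2190

2190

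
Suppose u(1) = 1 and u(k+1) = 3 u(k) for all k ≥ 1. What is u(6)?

243

u(2) = 3·1 = 3
u(3) = 3·3 = 9
u(4) = 3·9 = 27
u(5) = 3·27 = 81
u(6) = 3·81 = 243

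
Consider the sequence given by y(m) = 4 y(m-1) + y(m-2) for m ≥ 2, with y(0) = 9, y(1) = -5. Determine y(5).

y(2) = 4*(-5) + 9 = -11
y(3) = 4*(-11) + (-5) = -49
y(4) = 4*(-49) + (-11) = -207
y(5) = 4*(-207) + (-49) = -877

-877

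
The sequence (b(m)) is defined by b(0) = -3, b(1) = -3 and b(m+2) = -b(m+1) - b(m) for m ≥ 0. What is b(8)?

b(2) = -(-3) - (-3) = 6
b(3) = -6 - (-3) = -3
b(4) = -(-3) - 6 = -3
b(5) = -(-3) - (-3) = 6
b(6) = -6 - (-3) = -3
b(7) = -(-3) - 6 = -3
b(8) = -(-3) - (-3) = 6

6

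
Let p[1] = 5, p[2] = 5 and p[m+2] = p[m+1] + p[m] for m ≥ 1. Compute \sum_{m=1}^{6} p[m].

100

p[3] = 5 + 5 = 10
p[4] = 10 + 5 = 15
p[5] = 15 + 10 = 25
p[6] = 25 + 15 = 40
Sum = 5 + 5 + 10 + 15 + 25 + 40 = 100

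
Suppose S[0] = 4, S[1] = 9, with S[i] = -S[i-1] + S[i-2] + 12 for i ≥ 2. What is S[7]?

37

S[2] = -9 + 4 + 12 = 7
S[3] = -7 + 9 + 12 = 14
S[4] = -14 + 7 + 12 = 5
S[5] = -5 + 14 + 12 = 21
S[6] = -21 + 5 + 12 = -4
S[7] = -(-4) + 21 + 12 = 37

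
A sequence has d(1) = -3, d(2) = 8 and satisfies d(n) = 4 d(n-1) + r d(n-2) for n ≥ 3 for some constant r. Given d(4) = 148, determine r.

-5

d(3) = 32 - 3r
d(4) = 128 - 4r
So 128 - 4r = 148, giving r = -5.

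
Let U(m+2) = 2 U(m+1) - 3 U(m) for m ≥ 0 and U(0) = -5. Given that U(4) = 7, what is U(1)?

2

Let U(1) = x.
U(2) = 15 + 2x
U(3) = 30 + x
U(4) = 15 - 4x
So 15 - 4x = 7, giving x = 2.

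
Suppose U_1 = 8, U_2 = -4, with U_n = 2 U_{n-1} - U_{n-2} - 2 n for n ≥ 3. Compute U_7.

-194

U_3 = 2·(-4) - 8 - 6 = -22
U_4 = 2·(-22) - (-4) - 8 = -48
U_5 = 2·(-48) - (-22) - 10 = -84
U_6 = 2·(-84) - (-48) - 12 = -132
U_7 = 2·(-132) - (-84) - 14 = -194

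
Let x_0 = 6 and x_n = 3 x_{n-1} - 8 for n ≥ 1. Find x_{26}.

5083731656662

The fixed point is -8/(1 - 3) = 4, so x_n - 4 = 3(x_{n-1} - 4).
Hence x_n = 2·3^n + 4.
x_{26} = 2·3^{26} + 4 = 2·2541865828329 + 4 = 5083731656662.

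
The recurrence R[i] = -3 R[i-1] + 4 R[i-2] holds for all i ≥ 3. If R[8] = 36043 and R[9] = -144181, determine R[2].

Rearranging, R[i-2] = (R[i] + 3 R[i-1]) / 4.
R[7] = (-144181 + 3·36043) / 4 = -36052/4 = -9013
R[6] = (36043 + 3·(-9013)) / 4 = 9004/4 = 2251
R[5] = (-9013 + 3·2251) / 4 = -2260/4 = -565
R[4] = (2251 + 3·(-565)) / 4 = 556/4 = 139
R[3] = (-565 + 3·139) / 4 = -148/4 = -37
R[2] = (139 + 3·(-37)) / 4 = 28/4 = 7

7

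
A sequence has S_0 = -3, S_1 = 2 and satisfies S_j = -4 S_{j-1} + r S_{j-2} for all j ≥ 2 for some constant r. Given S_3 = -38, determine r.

-5

S_2 = -8 - 3r
S_3 = 32 + 14r
So 32 + 14r = -38, giving r = -5.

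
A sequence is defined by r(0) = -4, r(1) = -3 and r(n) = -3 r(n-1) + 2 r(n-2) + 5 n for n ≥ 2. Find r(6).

r(2) = -3*(-3) + 2*(-4) + 10 = 11
r(3) = -3*11 + 2*(-3) + 15 = -24
r(4) = -3*(-24) + 2*11 + 20 = 114
r(5) = -3*114 + 2*(-24) + 25 = -365
r(6) = -3*(-365) + 2*114 + 30 = 1353

1353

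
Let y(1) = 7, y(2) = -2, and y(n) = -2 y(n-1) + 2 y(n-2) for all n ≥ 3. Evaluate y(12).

y(3) = -2(-2) + 2(7) = 18
y(4) = -2(18) + 2(-2) = -40
y(5) = -2(-40) + 2(18) = 116
y(6) = -2(116) + 2(-40) = -312
y(7) = -2(-312) + 2(116) = 856
y(8) = -2(856) + 2(-312) = -2336
y(9) = -2(-2336) + 2(856) = 6384
y(10) = -2(6384) + 2(-2336) = -17440
y(11) = -2(-17440) + 2(6384) = 47648
y(12) = -2(47648) + 2(-17440) = -130176

-130176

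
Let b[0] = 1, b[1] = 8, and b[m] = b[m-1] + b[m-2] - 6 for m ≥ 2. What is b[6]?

b[2] = 8 + 1 - 6 = 3
b[3] = 3 + 8 - 6 = 5
b[4] = 5 + 3 - 6 = 2
b[5] = 2 + 5 - 6 = 1
b[6] = 1 + 2 - 6 = -3

-3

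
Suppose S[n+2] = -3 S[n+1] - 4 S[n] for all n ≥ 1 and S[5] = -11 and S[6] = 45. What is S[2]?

Rearranging, S[n-2] = (S[n] + 3 S[n-1]) / -4.
S[4] = (45 + 3(-11)) / -4 = 12/-4 = -3
S[3] = (-11 + 3(-3)) / -4 = -20/-4 = 5
S[2] = (-3 + 3(5)) / -4 = 12/-4 = -3

-3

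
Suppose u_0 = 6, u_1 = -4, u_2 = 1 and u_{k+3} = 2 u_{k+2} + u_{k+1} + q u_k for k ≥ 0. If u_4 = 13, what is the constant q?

2

u_3 = -2 + 6q
u_4 = -3 + 8q
So -3 + 8q = 13, giving q = 2.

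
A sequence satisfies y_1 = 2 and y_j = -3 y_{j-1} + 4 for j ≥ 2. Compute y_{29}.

The fixed point is 4/(1 + 3) = 1, so y_j - 1 = -3(y_{j-1} - 1).
Hence y_j = 1·(-3)^{j-1} + 1.
y_{29} = 1·(-3)^{28} + 1 = 1·22876792454961 + 1 = 22876792454962.

22876792454962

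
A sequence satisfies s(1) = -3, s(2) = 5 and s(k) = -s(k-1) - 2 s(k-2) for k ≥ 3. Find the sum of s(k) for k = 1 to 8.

-12

s(3) = -5 - 2*(-3) = 1
s(4) = -1 - 2*5 = -11
s(5) = -(-11) - 2*1 = 9
s(6) = -9 - 2*(-11) = 13
s(7) = -13 - 2*9 = -31
s(8) = -(-31) - 2*13 = 5
Sum = (-3) + 5 + 1 + (-11) + 9 + 13 + (-31) + 5 = -12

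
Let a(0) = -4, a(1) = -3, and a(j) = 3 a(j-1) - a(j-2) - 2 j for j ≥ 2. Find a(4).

-89

a(2) = 3*(-3) - (-4) - 4 = -9
a(3) = 3*(-9) - (-3) - 6 = -30
a(4) = 3*(-30) - (-9) - 8 = -89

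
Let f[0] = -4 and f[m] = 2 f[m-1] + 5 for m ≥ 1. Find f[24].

The fixed point is 5/(1 - 2) = -5, so f[m] + 5 = 2(f[m-1] + 5).
Hence f[m] = 1·2^m - 5.
f[24] = 1·2^{24} - 5 = 1·16777216 - 5 = 16777211.

16777211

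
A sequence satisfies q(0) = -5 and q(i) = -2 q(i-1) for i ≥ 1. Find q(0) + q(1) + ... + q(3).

25

q(1) = -2(-5) = 10
q(2) = -2(10) = -20
q(3) = -2(-20) = 40
Sum = (-5) + 10 + (-20) + 40 = 25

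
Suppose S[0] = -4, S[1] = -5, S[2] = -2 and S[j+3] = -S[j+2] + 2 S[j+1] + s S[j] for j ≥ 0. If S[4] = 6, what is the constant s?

S[3] = -8 - 4s
S[4] = 4 - s
So 4 - s = 6, giving s = -2.

-2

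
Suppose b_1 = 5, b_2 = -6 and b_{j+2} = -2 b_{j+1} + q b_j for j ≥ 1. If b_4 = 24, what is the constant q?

-3

b_3 = 12 + 5q
b_4 = -24 - 16q
So -24 - 16q = 24, giving q = -3.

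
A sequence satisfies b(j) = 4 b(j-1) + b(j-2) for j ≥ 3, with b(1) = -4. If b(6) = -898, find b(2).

-2

Let b(2) = x.
b(3) = -4 + 4x
b(4) = -16 + 17x
b(5) = -68 + 72x
b(6) = -288 + 305x
So -288 + 305x = -898, giving x = -2.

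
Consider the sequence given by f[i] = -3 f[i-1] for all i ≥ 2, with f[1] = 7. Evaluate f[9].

45927

f[2] = -3·7 = -21
f[3] = -3·(-21) = 63
f[4] = -3·63 = -189
f[5] = -3·(-189) = 567
f[6] = -3·567 = -1701
f[7] = -3·(-1701) = 5103
f[8] = -3·5103 = -15309
f[9] = -3·(-15309) = 45927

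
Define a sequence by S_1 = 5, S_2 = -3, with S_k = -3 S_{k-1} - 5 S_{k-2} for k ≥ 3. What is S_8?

S_3 = -3·(-3) - 5·5 = -16
S_4 = -3·(-16) - 5·(-3) = 63
S_5 = -3·63 - 5·(-16) = -109
S_6 = -3·(-109) - 5·63 = 12
S_7 = -3·12 - 5·(-109) = 509
S_8 = -3·509 - 5·12 = -1587

-1587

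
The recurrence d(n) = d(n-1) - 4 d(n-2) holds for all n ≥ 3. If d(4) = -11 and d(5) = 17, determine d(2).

Rearranging, d(n-2) = (d(n) - d(n-1)) / -4.
d(3) = (17 - (-11)) / -4 = 28/-4 = -7
d(2) = (-11 - (-7)) / -4 = -4/-4 = 1

1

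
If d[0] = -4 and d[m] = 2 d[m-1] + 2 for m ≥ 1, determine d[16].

-131074

The fixed point is 2/(1 - 2) = -2, so d[m] + 2 = 2(d[m-1] + 2).
Hence d[m] = -2·2^m - 2.
d[16] = -2·2^{16} - 2 = -2·65536 - 2 = -131074.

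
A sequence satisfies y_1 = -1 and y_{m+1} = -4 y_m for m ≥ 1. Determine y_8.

y_2 = -4*(-1) = 4
y_3 = -4*4 = -16
y_4 = -4*(-16) = 64
y_5 = -4*64 = -256
y_6 = -4*(-256) = 1024
y_7 = -4*1024 = -4096
y_8 = -4*(-4096) = 16384

16384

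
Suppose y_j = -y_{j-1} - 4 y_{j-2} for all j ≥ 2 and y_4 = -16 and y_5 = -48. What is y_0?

1

Rearranging, y_{j-2} = (y_j + y_{j-1}) / -4.
y_3 = (-48 + (-16)) / -4 = -64/-4 = 16
y_2 = (-16 + 16) / -4 = 0/-4 = 0
y_1 = (16 + 0) / -4 = 16/-4 = -4
y_0 = (0 + (-4)) / -4 = -4/-4 = 1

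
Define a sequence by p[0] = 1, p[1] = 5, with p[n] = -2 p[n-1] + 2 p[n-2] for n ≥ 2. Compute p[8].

-3824

p[2] = -2*5 + 2*1 = -8
p[3] = -2*(-8) + 2*5 = 26
p[4] = -2*26 + 2*(-8) = -68
p[5] = -2*(-68) + 2*26 = 188
p[6] = -2*188 + 2*(-68) = -512
p[7] = -2*(-512) + 2*188 = 1400
p[8] = -2*1400 + 2*(-512) = -3824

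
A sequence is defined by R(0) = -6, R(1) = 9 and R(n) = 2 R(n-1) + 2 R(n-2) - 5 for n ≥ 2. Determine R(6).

R(2) = 2(9) + 2(-6) - 5 = 1
R(3) = 2(1) + 2(9) - 5 = 15
R(4) = 2(15) + 2(1) - 5 = 27
R(5) = 2(27) + 2(15) - 5 = 79
R(6) = 2(79) + 2(27) - 5 = 207

207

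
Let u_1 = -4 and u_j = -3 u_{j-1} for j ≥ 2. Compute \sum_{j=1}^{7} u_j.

-2188

u_2 = -3*(-4) = 12
u_3 = -3*12 = -36
u_4 = -3*(-36) = 108
u_5 = -3*108 = -324
u_6 = -3*(-324) = 972
u_7 = -3*972 = -2916
Sum = (-4) + 12 + (-36) + 108 + (-324) + 972 + (-2916) = -2188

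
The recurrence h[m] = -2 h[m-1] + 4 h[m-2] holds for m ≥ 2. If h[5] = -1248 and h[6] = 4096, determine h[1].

-6

Rearranging, h[m-2] = (h[m] + 2 h[m-1]) / 4.
h[4] = (4096 + 2·(-1248)) / 4 = 1600/4 = 400
h[3] = (-1248 + 2·400) / 4 = -448/4 = -112
h[2] = (400 + 2·(-112)) / 4 = 176/4 = 44
h[1] = (-112 + 2·44) / 4 = -24/4 = -6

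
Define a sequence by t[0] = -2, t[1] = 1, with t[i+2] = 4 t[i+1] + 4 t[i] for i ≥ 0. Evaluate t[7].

-7104

t[2] = 4*1 + 4*(-2) = -4
t[3] = 4*(-4) + 4*1 = -12
t[4] = 4*(-12) + 4*(-4) = -64
t[5] = 4*(-64) + 4*(-12) = -304
t[6] = 4*(-304) + 4*(-64) = -1472
t[7] = 4*(-1472) + 4*(-304) = -7104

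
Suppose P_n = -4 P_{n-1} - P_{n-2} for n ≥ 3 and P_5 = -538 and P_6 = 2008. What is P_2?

Rearranging, P_{n-2} = -(P_n + 4 P_{n-1}).
P_4 = -(2008 + 4*(-538)) = 144
P_3 = -(-538 + 4*144) = -38
P_2 = -(144 + 4*(-38)) = 8

8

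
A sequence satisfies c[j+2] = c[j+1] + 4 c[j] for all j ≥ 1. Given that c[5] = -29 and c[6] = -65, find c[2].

Rearranging, c[j-2] = (c[j] - c[j-1]) / 4.
c[4] = (-65 - (-29)) / 4 = -36/4 = -9
c[3] = (-29 - (-9)) / 4 = -20/4 = -5
c[2] = (-9 - (-5)) / 4 = -4/4 = -1

-1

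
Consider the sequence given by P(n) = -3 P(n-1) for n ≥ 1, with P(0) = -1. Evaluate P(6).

-729

P(1) = -3·(-1) = 3
P(2) = -3·3 = -9
P(3) = -3·(-9) = 27
P(4) = -3·27 = -81
P(5) = -3·(-81) = 243
P(6) = -3·243 = -729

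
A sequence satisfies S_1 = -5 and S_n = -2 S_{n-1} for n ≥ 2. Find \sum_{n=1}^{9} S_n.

-855

S_2 = -2·(-5) = 10
S_3 = -2·10 = -20
S_4 = -2·(-20) = 40
S_5 = -2·40 = -80
S_6 = -2·(-80) = 160
S_7 = -2·160 = -320
S_8 = -2·(-320) = 640
S_9 = -2·640 = -1280
Sum = (-5) + 10 + (-20) + 40 + (-80) + 160 + (-320) + 640 + (-1280) = -855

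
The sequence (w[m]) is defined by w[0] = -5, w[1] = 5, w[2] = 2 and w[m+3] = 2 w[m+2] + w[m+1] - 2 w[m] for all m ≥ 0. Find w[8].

590

w[3] = 2·2 + 5 - 2·(-5) = 19
w[4] = 2·19 + 2 - 2·5 = 30
w[5] = 2·30 + 19 - 2·2 = 75
w[6] = 2·75 + 30 - 2·19 = 142
w[7] = 2·142 + 75 - 2·30 = 299
w[8] = 2·299 + 142 - 2·75 = 590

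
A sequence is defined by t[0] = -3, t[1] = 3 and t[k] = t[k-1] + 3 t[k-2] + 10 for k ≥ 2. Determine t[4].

t[2] = 3 + 3(-3) + 10 = 4
t[3] = 4 + 3(3) + 10 = 23
t[4] = 23 + 3(4) + 10 = 45

45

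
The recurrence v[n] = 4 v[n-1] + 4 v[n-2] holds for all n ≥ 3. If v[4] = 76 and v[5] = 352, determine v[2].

Rearranging, v[n-2] = (v[n] - 4 v[n-1]) / 4.
v[3] = (352 - 4*76) / 4 = 48/4 = 12
v[2] = (76 - 4*12) / 4 = 28/4 = 7

7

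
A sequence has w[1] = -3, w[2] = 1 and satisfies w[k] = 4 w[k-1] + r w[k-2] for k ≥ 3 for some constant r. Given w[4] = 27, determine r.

-1

w[3] = 4 - 3r
w[4] = 16 - 11r
So 16 - 11r = 27, giving r = -1.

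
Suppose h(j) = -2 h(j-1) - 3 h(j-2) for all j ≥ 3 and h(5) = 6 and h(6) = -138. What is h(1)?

6

Rearranging, h(j-2) = (h(j) + 2 h(j-1)) / -3.
h(4) = (-138 + 2·6) / -3 = -126/-3 = 42
h(3) = (6 + 2·42) / -3 = 90/-3 = -30
h(2) = (42 + 2·(-30)) / -3 = -18/-3 = 6
h(1) = (-30 + 2·6) / -3 = -18/-3 = 6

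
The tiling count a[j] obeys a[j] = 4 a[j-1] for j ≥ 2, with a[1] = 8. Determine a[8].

131072

a[2] = 4*8 = 32
a[3] = 4*32 = 128
a[4] = 4*128 = 512
a[5] = 4*512 = 2048
a[6] = 4*2048 = 8192
a[7] = 4*8192 = 32768
a[8] = 4*32768 = 131072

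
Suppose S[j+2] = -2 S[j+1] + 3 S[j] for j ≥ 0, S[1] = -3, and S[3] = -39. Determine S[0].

Let S[0] = z.
S[2] = 6 + 3z
S[3] = -21 - 6z
So -21 - 6z = -39, giving z = 3.

3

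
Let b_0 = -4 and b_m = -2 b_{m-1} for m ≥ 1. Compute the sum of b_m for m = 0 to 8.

b_1 = -2*(-4) = 8
b_2 = -2*8 = -16
b_3 = -2*(-16) = 32
b_4 = -2*32 = -64
b_5 = -2*(-64) = 128
b_6 = -2*128 = -256
b_7 = -2*(-256) = 512
b_8 = -2*512 = -1024
Sum = (-4) + 8 + (-16) + 32 + (-64) + 128 + (-256) + 512 + (-1024) = -684

-684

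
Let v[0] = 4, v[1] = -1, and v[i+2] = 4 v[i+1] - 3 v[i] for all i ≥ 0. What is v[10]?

-147616

v[2] = 4(-1) - 3(4) = -16
v[3] = 4(-16) - 3(-1) = -61
v[4] = 4(-61) - 3(-16) = -196
v[5] = 4(-196) - 3(-61) = -601
v[6] = 4(-601) - 3(-196) = -1816
v[7] = 4(-1816) - 3(-601) = -5461
v[8] = 4(-5461) - 3(-1816) = -16396
v[9] = 4(-16396) - 3(-5461) = -49201
v[10] = 4(-49201) - 3(-16396) = -147616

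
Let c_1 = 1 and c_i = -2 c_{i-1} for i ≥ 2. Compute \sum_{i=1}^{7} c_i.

c_2 = -2(1) = -2
c_3 = -2(-2) = 4
c_4 = -2(4) = -8
c_5 = -2(-8) = 16
c_6 = -2(16) = -32
c_7 = -2(-32) = 64
Sum = 1 + (-2) + 4 + (-8) + 16 + (-32) + 64 = 43

43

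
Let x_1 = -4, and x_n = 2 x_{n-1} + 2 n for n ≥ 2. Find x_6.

48

x_2 = 2(-4) + 4 = -4
x_3 = 2(-4) + 6 = -2
x_4 = 2(-2) + 8 = 4
x_5 = 2(4) + 10 = 18
x_6 = 2(18) + 12 = 48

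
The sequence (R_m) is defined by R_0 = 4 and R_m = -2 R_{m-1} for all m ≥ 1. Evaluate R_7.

R_1 = -2(4) = -8
R_2 = -2(-8) = 16
R_3 = -2(16) = -32
R_4 = -2(-32) = 64
R_5 = -2(64) = -128
R_6 = -2(-128) = 256
R_7 = -2(256) = -512

-512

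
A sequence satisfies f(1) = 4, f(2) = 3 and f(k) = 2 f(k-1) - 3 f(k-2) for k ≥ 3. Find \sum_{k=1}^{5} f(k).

-44

f(3) = 2(3) - 3(4) = -6
f(4) = 2(-6) - 3(3) = -21
f(5) = 2(-21) - 3(-6) = -24
Sum = 4 + 3 + (-6) + (-21) + (-24) = -44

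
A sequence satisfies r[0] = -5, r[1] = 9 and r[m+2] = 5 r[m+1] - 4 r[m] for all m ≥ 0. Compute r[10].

4893345

r[2] = 5*9 - 4*(-5) = 65
r[3] = 5*65 - 4*9 = 289
r[4] = 5*289 - 4*65 = 1185
r[5] = 5*1185 - 4*289 = 4769
r[6] = 5*4769 - 4*1185 = 19105
r[7] = 5*19105 - 4*4769 = 76449
r[8] = 5*76449 - 4*19105 = 305825
r[9] = 5*305825 - 4*76449 = 1223329
r[10] = 5*1223329 - 4*305825 = 4893345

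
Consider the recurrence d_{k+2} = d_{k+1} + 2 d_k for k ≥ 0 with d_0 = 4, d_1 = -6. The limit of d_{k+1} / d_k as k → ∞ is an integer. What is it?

2

The characteristic equation is r^2 - r - 2 = 0, which factors as (r - 2)(r + 1) = 0.
So the roots are 2 and -1. Since |2| > |-1| and the coefficient of 2^k is non-zero, the ratio tends to 2.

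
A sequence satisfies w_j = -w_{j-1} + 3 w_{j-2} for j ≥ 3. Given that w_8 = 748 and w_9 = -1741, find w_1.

-3

Rearranging, w_{j-2} = (w_j + w_{j-1}) / 3.
w_7 = (-1741 + 748) / 3 = -993/3 = -331
w_6 = (748 + (-331)) / 3 = 417/3 = 139
w_5 = (-331 + 139) / 3 = -192/3 = -64
w_4 = (139 + (-64)) / 3 = 75/3 = 25
w_3 = (-64 + 25) / 3 = -39/3 = -13
w_2 = (25 + (-13)) / 3 = 12/3 = 4
w_1 = (-13 + 4) / 3 = -9/3 = -3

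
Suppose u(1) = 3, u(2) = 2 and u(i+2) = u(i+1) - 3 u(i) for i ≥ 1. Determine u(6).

47

u(3) = 2 - 3(3) = -7
u(4) = (-7) - 3(2) = -13
u(5) = (-13) - 3(-7) = 8
u(6) = 8 - 3(-13) = 47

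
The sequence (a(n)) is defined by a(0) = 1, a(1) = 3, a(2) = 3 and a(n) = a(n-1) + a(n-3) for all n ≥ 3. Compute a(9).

45

a(3) = 3 + 1 = 4
a(4) = 4 + 3 = 7
a(5) = 7 + 3 = 10
a(6) = 10 + 4 = 14
a(7) = 14 + 7 = 21
a(8) = 21 + 10 = 31
a(9) = 31 + 14 = 45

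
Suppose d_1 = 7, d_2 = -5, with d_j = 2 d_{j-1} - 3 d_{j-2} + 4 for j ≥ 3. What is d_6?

139

d_3 = 2*(-5) - 3*7 + 4 = -27
d_4 = 2*(-27) - 3*(-5) + 4 = -35
d_5 = 2*(-35) - 3*(-27) + 4 = 15
d_6 = 2*15 - 3*(-35) + 4 = 139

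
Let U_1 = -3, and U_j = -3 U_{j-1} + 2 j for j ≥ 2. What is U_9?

U_2 = -3·(-3) + 4 = 13
U_3 = -3·13 + 6 = -33
U_4 = -3·(-33) + 8 = 107
U_5 = -3·107 + 10 = -311
U_6 = -3·(-311) + 12 = 945
U_7 = -3·945 + 14 = -2821
U_8 = -3·(-2821) + 16 = 8479
U_9 = -3·8479 + 18 = -25419

-25419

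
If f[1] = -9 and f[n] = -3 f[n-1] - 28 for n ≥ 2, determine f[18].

The fixed point is -28/(1 + 3) = -7, so f[n] + 7 = -3(f[n-1] + 7).
Hence f[n] = -2·(-3)^{n-1} - 7.
f[18] = -2·(-3)^{17} - 7 = -2·-129140163 - 7 = 258280319.

258280319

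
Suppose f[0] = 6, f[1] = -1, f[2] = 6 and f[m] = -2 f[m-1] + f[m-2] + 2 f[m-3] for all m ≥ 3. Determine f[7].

f[3] = -2(6) + (-1) + 2(6) = -1
f[4] = -2(-1) + 6 + 2(-1) = 6
f[5] = -2(6) + (-1) + 2(6) = -1
f[6] = -2(-1) + 6 + 2(-1) = 6
f[7] = -2(6) + (-1) + 2(6) = -1

-1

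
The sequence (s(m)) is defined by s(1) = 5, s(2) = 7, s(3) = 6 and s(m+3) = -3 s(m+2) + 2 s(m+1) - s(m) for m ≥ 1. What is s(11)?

74985

s(4) = -3*6 + 2*7 - 5 = -9
s(5) = -3*(-9) + 2*6 - 7 = 32
s(6) = -3*32 + 2*(-9) - 6 = -120
s(7) = -3*(-120) + 2*32 - (-9) = 433
s(8) = -3*433 + 2*(-120) - 32 = -1571
s(9) = -3*(-1571) + 2*433 - (-120) = 5699
s(10) = -3*5699 + 2*(-1571) - 433 = -20672
s(11) = -3*(-20672) + 2*5699 - (-1571) = 74985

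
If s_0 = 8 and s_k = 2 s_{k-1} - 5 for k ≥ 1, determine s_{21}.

The fixed point is -5/(1 - 2) = 5, so s_k - 5 = 2(s_{k-1} - 5).
Hence s_k = 3·2^k + 5.
s_{21} = 3·2^{21} + 5 = 3·2097152 + 5 = 6291461.

6291461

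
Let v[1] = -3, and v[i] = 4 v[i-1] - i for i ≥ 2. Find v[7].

-15471

v[2] = 4*(-3) - 2 = -14
v[3] = 4*(-14) - 3 = -59
v[4] = 4*(-59) - 4 = -240
v[5] = 4*(-240) - 5 = -965
v[6] = 4*(-965) - 6 = -3866
v[7] = 4*(-3866) - 7 = -15471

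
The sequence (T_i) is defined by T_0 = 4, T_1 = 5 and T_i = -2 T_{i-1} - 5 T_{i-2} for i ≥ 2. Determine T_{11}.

T_2 = -2(5) - 5(4) = -30
T_3 = -2(-30) - 5(5) = 35
T_4 = -2(35) - 5(-30) = 80
T_5 = -2(80) - 5(35) = -335
T_6 = -2(-335) - 5(80) = 270
T_7 = -2(270) - 5(-335) = 1135
T_8 = -2(1135) - 5(270) = -3620
T_9 = -2(-3620) - 5(1135) = 1565
T_{10} = -2(1565) - 5(-3620) = 14970
T_{11} = -2(14970) - 5(1565) = -37765

-37765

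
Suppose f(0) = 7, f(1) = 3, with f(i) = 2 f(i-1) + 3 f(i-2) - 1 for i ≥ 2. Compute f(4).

197

f(2) = 2(3) + 3(7) - 1 = 26
f(3) = 2(26) + 3(3) - 1 = 60
f(4) = 2(60) + 3(26) - 1 = 197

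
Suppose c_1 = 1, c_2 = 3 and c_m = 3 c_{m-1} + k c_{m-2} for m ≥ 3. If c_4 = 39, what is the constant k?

c_3 = 9 + k
c_4 = 27 + 6k
So 27 + 6k = 39, giving k = 2.

2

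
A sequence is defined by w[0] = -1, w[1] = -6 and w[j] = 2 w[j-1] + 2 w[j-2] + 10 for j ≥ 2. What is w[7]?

-318

w[2] = 2*(-6) + 2*(-1) + 10 = -4
w[3] = 2*(-4) + 2*(-6) + 10 = -10
w[4] = 2*(-10) + 2*(-4) + 10 = -18
w[5] = 2*(-18) + 2*(-10) + 10 = -46
w[6] = 2*(-46) + 2*(-18) + 10 = -118
w[7] = 2*(-118) + 2*(-46) + 10 = -318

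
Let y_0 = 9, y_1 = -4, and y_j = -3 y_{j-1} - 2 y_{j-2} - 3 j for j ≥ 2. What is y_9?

3392

y_2 = -3(-4) - 2(9) - 6 = -12
y_3 = -3(-12) - 2(-4) - 9 = 35
y_4 = -3(35) - 2(-12) - 12 = -93
y_5 = -3(-93) - 2(35) - 15 = 194
y_6 = -3(194) - 2(-93) - 18 = -414
y_7 = -3(-414) - 2(194) - 21 = 833
y_8 = -3(833) - 2(-414) - 24 = -1695
y_9 = -3(-1695) - 2(833) - 27 = 3392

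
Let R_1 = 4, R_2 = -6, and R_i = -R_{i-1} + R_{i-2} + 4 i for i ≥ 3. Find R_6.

R_3 = -(-6) + 4 + 12 = 22
R_4 = -22 + (-6) + 16 = -12
R_5 = -(-12) + 22 + 20 = 54
R_6 = -54 + (-12) + 24 = -42

-42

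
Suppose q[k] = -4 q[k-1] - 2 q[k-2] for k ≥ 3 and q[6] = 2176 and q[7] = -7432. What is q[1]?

9

Rearranging, q[k-2] = (q[k] + 4 q[k-1]) / -2.
q[5] = (-7432 + 4·2176) / -2 = 1272/-2 = -636
q[4] = (2176 + 4·(-636)) / -2 = -368/-2 = 184
q[3] = (-636 + 4·184) / -2 = 100/-2 = -50
q[2] = (184 + 4·(-50)) / -2 = -16/-2 = 8
q[1] = (-50 + 4·8) / -2 = -18/-2 = 9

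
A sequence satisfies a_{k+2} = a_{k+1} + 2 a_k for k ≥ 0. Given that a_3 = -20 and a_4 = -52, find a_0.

-7

Rearranging, a_{k-2} = (a_k - a_{k-1}) / 2.
a_2 = (-52 - (-20)) / 2 = -32/2 = -16
a_1 = (-20 - (-16)) / 2 = -4/2 = -2
a_0 = (-16 - (-2)) / 2 = -14/2 = -7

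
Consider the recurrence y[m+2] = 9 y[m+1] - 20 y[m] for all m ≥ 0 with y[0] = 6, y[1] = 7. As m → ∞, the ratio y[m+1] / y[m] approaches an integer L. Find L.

The characteristic equation is r^2 - 9r + 20 = 0, which factors as (r - 5)(r - 4) = 0.
So the roots are 5 and 4. Since |5| > |4| and the coefficient of 5^m is non-zero, the ratio tends to 5.

5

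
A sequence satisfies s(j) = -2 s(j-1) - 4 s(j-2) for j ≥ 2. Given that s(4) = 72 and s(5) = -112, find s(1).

9

Rearranging, s(j-2) = (s(j) + 2 s(j-1)) / -4.
s(3) = (-112 + 2(72)) / -4 = 32/-4 = -8
s(2) = (72 + 2(-8)) / -4 = 56/-4 = -14
s(1) = (-8 + 2(-14)) / -4 = -36/-4 = 9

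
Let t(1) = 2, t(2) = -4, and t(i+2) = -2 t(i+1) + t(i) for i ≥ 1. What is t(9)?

t(3) = -2(-4) + 2 = 10
t(4) = -2(10) + (-4) = -24
t(5) = -2(-24) + 10 = 58
t(6) = -2(58) + (-24) = -140
t(7) = -2(-140) + 58 = 338
t(8) = -2(338) + (-140) = -816
t(9) = -2(-816) + 338 = 1970

1970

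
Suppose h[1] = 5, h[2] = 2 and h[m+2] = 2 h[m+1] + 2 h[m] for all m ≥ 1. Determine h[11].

h[3] = 2*2 + 2*5 = 14
h[4] = 2*14 + 2*2 = 32
h[5] = 2*32 + 2*14 = 92
h[6] = 2*92 + 2*32 = 248
h[7] = 2*248 + 2*92 = 680
h[8] = 2*680 + 2*248 = 1856
h[9] = 2*1856 + 2*680 = 5072
h[10] = 2*5072 + 2*1856 = 13856
h[11] = 2*13856 + 2*5072 = 37856

37856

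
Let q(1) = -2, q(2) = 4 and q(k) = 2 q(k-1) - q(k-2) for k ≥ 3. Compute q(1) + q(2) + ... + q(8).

152

q(3) = 2(4) - (-2) = 10
q(4) = 2(10) - 4 = 16
q(5) = 2(16) - 10 = 22
q(6) = 2(22) - 16 = 28
q(7) = 2(28) - 22 = 34
q(8) = 2(34) - 28 = 40
Sum = (-2) + 4 + 10 + 16 + 22 + 28 + 34 + 40 = 152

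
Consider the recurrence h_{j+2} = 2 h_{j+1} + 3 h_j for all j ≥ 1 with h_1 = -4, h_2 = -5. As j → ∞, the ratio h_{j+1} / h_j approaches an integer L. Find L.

The characteristic equation is r^2 - 2r - 3 = 0, which factors as (r - 3)(r + 1) = 0.
So the roots are 3 and -1. Since |3| > |-1| and the coefficient of 3^j is non-zero, the ratio tends to 3.

3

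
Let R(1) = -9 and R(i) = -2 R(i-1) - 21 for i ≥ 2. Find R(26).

The fixed point is -21/(1 + 2) = -7, so R(i) + 7 = -2(R(i-1) + 7).
Hence R(i) = -2·(-2)^{i-1} - 7.
R(26) = -2·(-2)^{25} - 7 = -2·-33554432 - 7 = 67108857.

67108857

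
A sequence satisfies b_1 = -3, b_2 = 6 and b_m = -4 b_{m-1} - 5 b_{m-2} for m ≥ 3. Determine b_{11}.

711

b_3 = -4(6) - 5(-3) = -9
b_4 = -4(-9) - 5(6) = 6
b_5 = -4(6) - 5(-9) = 21
b_6 = -4(21) - 5(6) = -114
b_7 = -4(-114) - 5(21) = 351
b_8 = -4(351) - 5(-114) = -834
b_9 = -4(-834) - 5(351) = 1581
b_{10} = -4(1581) - 5(-834) = -2154
b_{11} = -4(-2154) - 5(1581) = 711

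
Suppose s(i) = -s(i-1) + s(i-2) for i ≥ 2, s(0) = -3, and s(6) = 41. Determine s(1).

-7

Let s(1) = x.
s(2) = -3 - x
s(3) = 3 + 2x
s(4) = -6 - 3x
s(5) = 9 + 5x
s(6) = -15 - 8x
So -15 - 8x = 41, giving x = -7.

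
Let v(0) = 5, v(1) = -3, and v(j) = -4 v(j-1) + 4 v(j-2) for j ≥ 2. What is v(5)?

v(2) = -4*(-3) + 4*5 = 32
v(3) = -4*32 + 4*(-3) = -140
v(4) = -4*(-140) + 4*32 = 688
v(5) = -4*688 + 4*(-140) = -3312

-3312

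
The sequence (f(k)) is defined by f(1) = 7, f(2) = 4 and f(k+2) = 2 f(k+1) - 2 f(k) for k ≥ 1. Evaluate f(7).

24

f(3) = 2·4 - 2·7 = -6
f(4) = 2·(-6) - 2·4 = -20
f(5) = 2·(-20) - 2·(-6) = -28
f(6) = 2·(-28) - 2·(-20) = -16
f(7) = 2·(-16) - 2·(-28) = 24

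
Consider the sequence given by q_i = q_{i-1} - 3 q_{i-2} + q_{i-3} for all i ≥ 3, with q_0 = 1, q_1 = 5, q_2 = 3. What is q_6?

q_3 = 3 - 3·5 + 1 = -11
q_4 = (-11) - 3·3 + 5 = -15
q_5 = (-15) - 3·(-11) + 3 = 21
q_6 = 21 - 3·(-15) + (-11) = 55

55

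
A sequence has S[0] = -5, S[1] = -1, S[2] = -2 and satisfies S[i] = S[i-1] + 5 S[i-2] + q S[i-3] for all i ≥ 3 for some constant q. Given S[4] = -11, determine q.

-1

S[3] = -7 - 5q
S[4] = -17 - 6q
So -17 - 6q = -11, giving q = -1.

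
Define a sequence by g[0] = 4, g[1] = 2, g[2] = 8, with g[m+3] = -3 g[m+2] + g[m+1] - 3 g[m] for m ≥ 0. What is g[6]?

1316

g[3] = -3·8 + 2 - 3·4 = -34
g[4] = -3·(-34) + 8 - 3·2 = 104
g[5] = -3·104 + (-34) - 3·8 = -370
g[6] = -3·(-370) + 104 - 3·(-34) = 1316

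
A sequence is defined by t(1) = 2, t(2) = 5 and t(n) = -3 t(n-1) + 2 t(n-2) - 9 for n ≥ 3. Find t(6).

t(3) = -3·5 + 2·2 - 9 = -20
t(4) = -3·(-20) + 2·5 - 9 = 61
t(5) = -3·61 + 2·(-20) - 9 = -232
t(6) = -3·(-232) + 2·61 - 9 = 809

809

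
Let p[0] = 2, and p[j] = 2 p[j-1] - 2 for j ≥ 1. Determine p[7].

p[1] = 2·2 - 2 = 2
p[2] = 2·2 - 2 = 2
p[3] = 2·2 - 2 = 2
p[4] = 2·2 - 2 = 2
p[5] = 2·2 - 2 = 2
p[6] = 2·2 - 2 = 2
p[7] = 2·2 - 2 = 2

2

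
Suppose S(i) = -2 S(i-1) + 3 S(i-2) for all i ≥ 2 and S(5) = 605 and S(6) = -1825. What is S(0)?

Rearranging, S(i-2) = (S(i) + 2 S(i-1)) / 3.
S(4) = (-1825 + 2*605) / 3 = -615/3 = -205
S(3) = (605 + 2*(-205)) / 3 = 195/3 = 65
S(2) = (-205 + 2*65) / 3 = -75/3 = -25
S(1) = (65 + 2*(-25)) / 3 = 15/3 = 5
S(0) = (-25 + 2*5) / 3 = -15/3 = -5

-5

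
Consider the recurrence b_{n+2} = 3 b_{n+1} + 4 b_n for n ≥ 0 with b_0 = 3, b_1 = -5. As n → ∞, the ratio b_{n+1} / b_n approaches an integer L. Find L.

The characteristic equation is r^2 - 3r - 4 = 0, which factors as (r - 4)(r + 1) = 0.
So the roots are 4 and -1. Since |4| > |-1| and the coefficient of 4^n is non-zero, the ratio tends to 4.

4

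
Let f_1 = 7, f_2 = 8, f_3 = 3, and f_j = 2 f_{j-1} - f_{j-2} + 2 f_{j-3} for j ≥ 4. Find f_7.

f_4 = 2*3 - 8 + 2*7 = 12
f_5 = 2*12 - 3 + 2*8 = 37
f_6 = 2*37 - 12 + 2*3 = 68
f_7 = 2*68 - 37 + 2*12 = 123

123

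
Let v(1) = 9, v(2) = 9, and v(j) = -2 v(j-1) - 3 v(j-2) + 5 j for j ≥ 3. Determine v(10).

1649

v(3) = -2·9 - 3·9 + 15 = -30
v(4) = -2·(-30) - 3·9 + 20 = 53
v(5) = -2·53 - 3·(-30) + 25 = 9
v(6) = -2·9 - 3·53 + 30 = -147
v(7) = -2·(-147) - 3·9 + 35 = 302
v(8) = -2·302 - 3·(-147) + 40 = -123
v(9) = -2·(-123) - 3·302 + 45 = -615
v(10) = -2·(-615) - 3·(-123) + 50 = 1649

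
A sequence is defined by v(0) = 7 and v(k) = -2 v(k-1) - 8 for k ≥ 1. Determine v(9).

-4952

v(1) = -2(7) - 8 = -22
v(2) = -2(-22) - 8 = 36
v(3) = -2(36) - 8 = -80
v(4) = -2(-80) - 8 = 152
v(5) = -2(152) - 8 = -312
v(6) = -2(-312) - 8 = 616
v(7) = -2(616) - 8 = -1240
v(8) = -2(-1240) - 8 = 2472
v(9) = -2(2472) - 8 = -4952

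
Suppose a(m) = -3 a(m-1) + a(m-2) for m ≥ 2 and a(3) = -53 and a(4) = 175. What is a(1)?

Rearranging, a(m-2) = a(m) + 3 a(m-1).
a(2) = 175 + 3(-53) = 16
a(1) = -53 + 3(16) = -5

-5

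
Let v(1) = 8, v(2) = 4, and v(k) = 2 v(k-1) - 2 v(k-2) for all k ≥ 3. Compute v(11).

v(3) = 2·4 - 2·8 = -8
v(4) = 2·(-8) - 2·4 = -24
v(5) = 2·(-24) - 2·(-8) = -32
v(6) = 2·(-32) - 2·(-24) = -16
v(7) = 2·(-16) - 2·(-32) = 32
v(8) = 2·32 - 2·(-16) = 96
v(9) = 2·96 - 2·32 = 128
v(10) = 2·128 - 2·96 = 64
v(11) = 2·64 - 2·128 = -128

-128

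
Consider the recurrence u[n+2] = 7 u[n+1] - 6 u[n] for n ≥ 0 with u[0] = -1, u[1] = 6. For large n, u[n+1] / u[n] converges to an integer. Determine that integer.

The characteristic equation is r^2 - 7r + 6 = 0, which factors as (r - 6)(r - 1) = 0.
So the roots are 6 and 1. Since |6| > |1| and the coefficient of 6^n is non-zero, the ratio tends to 6.

6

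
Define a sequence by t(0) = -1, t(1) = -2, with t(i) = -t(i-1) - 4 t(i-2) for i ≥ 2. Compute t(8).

t(2) = -(-2) - 4(-1) = 6
t(3) = -6 - 4(-2) = 2
t(4) = -2 - 4(6) = -26
t(5) = -(-26) - 4(2) = 18
t(6) = -18 - 4(-26) = 86
t(7) = -86 - 4(18) = -158
t(8) = -(-158) - 4(86) = -186

-186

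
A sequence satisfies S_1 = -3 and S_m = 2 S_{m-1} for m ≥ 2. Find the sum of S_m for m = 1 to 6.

-189

S_2 = 2(-3) = -6
S_3 = 2(-6) = -12
S_4 = 2(-12) = -24
S_5 = 2(-24) = -48
S_6 = 2(-48) = -96
Sum = (-3) + (-6) + (-12) + (-24) + (-48) + (-96) = -189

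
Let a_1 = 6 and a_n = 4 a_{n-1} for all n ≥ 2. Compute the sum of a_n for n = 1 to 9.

a_2 = 4*6 = 24
a_3 = 4*24 = 96
a_4 = 4*96 = 384
a_5 = 4*384 = 1536
a_6 = 4*1536 = 6144
a_7 = 4*6144 = 24576
a_8 = 4*24576 = 98304
a_9 = 4*98304 = 393216
Sum = 6 + 24 + 96 + 384 + 1536 + 6144 + 24576 + 98304 + 393216 = 524286

524286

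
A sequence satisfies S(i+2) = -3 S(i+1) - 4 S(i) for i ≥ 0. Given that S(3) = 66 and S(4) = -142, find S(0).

Rearranging, S(i-2) = (S(i) + 3 S(i-1)) / -4.
S(2) = (-142 + 3*66) / -4 = 56/-4 = -14
S(1) = (66 + 3*(-14)) / -4 = 24/-4 = -6
S(0) = (-14 + 3*(-6)) / -4 = -32/-4 = 8

8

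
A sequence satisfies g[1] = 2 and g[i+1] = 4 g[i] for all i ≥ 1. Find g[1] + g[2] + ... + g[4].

170

g[2] = 4·2 = 8
g[3] = 4·8 = 32
g[4] = 4·32 = 128
Sum = 2 + 8 + 32 + 128 = 170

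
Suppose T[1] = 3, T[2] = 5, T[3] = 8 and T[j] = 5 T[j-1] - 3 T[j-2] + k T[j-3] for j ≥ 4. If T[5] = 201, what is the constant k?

T[4] = 25 + 3k
T[5] = 101 + 20k
So 101 + 20k = 201, giving k = 5.

5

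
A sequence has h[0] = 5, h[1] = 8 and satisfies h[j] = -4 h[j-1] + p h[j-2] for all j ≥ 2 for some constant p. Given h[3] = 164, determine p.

h[2] = -32 + 5p
h[3] = 128 - 12p
So 128 - 12p = 164, giving p = -3.

-3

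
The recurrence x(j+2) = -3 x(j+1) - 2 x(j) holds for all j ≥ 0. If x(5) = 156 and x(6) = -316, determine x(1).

Rearranging, x(j-2) = (x(j) + 3 x(j-1)) / -2.
x(4) = (-316 + 3(156)) / -2 = 152/-2 = -76
x(3) = (156 + 3(-76)) / -2 = -72/-2 = 36
x(2) = (-76 + 3(36)) / -2 = 32/-2 = -16
x(1) = (36 + 3(-16)) / -2 = -12/-2 = 6

6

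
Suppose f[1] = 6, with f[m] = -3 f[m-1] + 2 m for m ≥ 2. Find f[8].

f[2] = -3·6 + 4 = -14
f[3] = -3·(-14) + 6 = 48
f[4] = -3·48 + 8 = -136
f[5] = -3·(-136) + 10 = 418
f[6] = -3·418 + 12 = -1242
f[7] = -3·(-1242) + 14 = 3740
f[8] = -3·3740 + 16 = -11204

-11204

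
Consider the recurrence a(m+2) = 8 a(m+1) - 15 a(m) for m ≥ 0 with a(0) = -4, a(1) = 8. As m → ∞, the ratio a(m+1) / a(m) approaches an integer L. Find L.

5

The characteristic equation is r^2 - 8r + 15 = 0, which factors as (r - 5)(r - 3) = 0.
So the roots are 5 and 3. Since |5| > |3| and the coefficient of 5^m is non-zero, the ratio tends to 5.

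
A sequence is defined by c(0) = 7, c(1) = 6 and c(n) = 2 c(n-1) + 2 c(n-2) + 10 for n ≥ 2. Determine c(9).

41362

c(2) = 2·6 + 2·7 + 10 = 36
c(3) = 2·36 + 2·6 + 10 = 94
c(4) = 2·94 + 2·36 + 10 = 270
c(5) = 2·270 + 2·94 + 10 = 738
c(6) = 2·738 + 2·270 + 10 = 2026
c(7) = 2·2026 + 2·738 + 10 = 5538
c(8) = 2·5538 + 2·2026 + 10 = 15138
c(9) = 2·15138 + 2·5538 + 10 = 41362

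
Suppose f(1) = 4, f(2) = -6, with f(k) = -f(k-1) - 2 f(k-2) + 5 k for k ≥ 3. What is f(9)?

f(3) = -(-6) - 2*4 + 15 = 13
f(4) = -13 - 2*(-6) + 20 = 19
f(5) = -19 - 2*13 + 25 = -20
f(6) = -(-20) - 2*19 + 30 = 12
f(7) = -12 - 2*(-20) + 35 = 63
f(8) = -63 - 2*12 + 40 = -47
f(9) = -(-47) - 2*63 + 45 = -34

-34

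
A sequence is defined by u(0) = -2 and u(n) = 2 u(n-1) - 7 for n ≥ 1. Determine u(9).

u(1) = 2*(-2) - 7 = -11
u(2) = 2*(-11) - 7 = -29
u(3) = 2*(-29) - 7 = -65
u(4) = 2*(-65) - 7 = -137
u(5) = 2*(-137) - 7 = -281
u(6) = 2*(-281) - 7 = -569
u(7) = 2*(-569) - 7 = -1145
u(8) = 2*(-1145) - 7 = -2297
u(9) = 2*(-2297) - 7 = -4601

-4601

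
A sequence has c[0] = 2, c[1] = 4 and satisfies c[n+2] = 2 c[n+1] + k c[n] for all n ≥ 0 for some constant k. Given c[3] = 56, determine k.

c[2] = 8 + 2k
c[3] = 16 + 8k
So 16 + 8k = 56, giving k = 5.

5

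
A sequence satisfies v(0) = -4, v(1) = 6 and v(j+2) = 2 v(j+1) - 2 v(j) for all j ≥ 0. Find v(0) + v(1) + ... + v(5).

v(2) = 2(6) - 2(-4) = 20
v(3) = 2(20) - 2(6) = 28
v(4) = 2(28) - 2(20) = 16
v(5) = 2(16) - 2(28) = -24
Sum = (-4) + 6 + 20 + 28 + 16 + (-24) = 42

42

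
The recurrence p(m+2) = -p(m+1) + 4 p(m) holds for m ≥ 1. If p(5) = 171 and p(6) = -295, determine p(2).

Rearranging, p(m-2) = (p(m) + p(m-1)) / 4.
p(4) = (-295 + 171) / 4 = -124/4 = -31
p(3) = (171 + (-31)) / 4 = 140/4 = 35
p(2) = (-31 + 35) / 4 = 4/4 = 1

1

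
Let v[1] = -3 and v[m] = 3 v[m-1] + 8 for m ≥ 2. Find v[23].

31381059605

The fixed point is 8/(1 - 3) = -4, so v[m] + 4 = 3(v[m-1] + 4).
Hence v[m] = 1·3^{m-1} - 4.
v[23] = 1·3^{22} - 4 = 1·31381059609 - 4 = 31381059605.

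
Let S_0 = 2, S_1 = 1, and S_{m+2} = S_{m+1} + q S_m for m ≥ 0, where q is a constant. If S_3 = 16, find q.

5

S_2 = 1 + 2q
S_3 = 1 + 3q
So 1 + 3q = 16, giving q = 5.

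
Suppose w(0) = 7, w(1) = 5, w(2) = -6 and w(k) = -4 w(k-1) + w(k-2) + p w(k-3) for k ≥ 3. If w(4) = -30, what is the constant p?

w(3) = 29 + 7p
w(4) = -122 - 23p
So -122 - 23p = -30, giving p = -4.

-4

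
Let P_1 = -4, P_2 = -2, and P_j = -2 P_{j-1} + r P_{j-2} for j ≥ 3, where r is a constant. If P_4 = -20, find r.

P_3 = 4 - 4r
P_4 = -8 + 6r
So -8 + 6r = -20, giving r = -2.

-2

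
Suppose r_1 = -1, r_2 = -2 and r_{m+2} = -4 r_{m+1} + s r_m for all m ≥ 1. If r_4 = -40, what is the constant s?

-4

r_3 = 8 - s
r_4 = -32 + 2s
So -32 + 2s = -40, giving s = -4.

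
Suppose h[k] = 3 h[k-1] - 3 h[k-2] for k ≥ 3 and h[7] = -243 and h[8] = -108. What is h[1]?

9

Rearranging, h[k-2] = (h[k] - 3 h[k-1]) / -3.
h[6] = (-108 - 3(-243)) / -3 = 621/-3 = -207
h[5] = (-243 - 3(-207)) / -3 = 378/-3 = -126
h[4] = (-207 - 3(-126)) / -3 = 171/-3 = -57
h[3] = (-126 - 3(-57)) / -3 = 45/-3 = -15
h[2] = (-57 - 3(-15)) / -3 = -12/-3 = 4
h[1] = (-15 - 3(4)) / -3 = -27/-3 = 9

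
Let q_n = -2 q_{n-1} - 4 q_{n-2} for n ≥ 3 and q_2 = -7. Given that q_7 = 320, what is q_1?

5

Let q_1 = y.
q_3 = 14 - 4y
q_4 = 8y
q_5 = -56
q_6 = 112 - 32y
q_7 = 64y
So 64y = 320, giving y = 5.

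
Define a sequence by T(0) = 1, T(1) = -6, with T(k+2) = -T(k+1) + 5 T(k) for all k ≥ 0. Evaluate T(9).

T(2) = -(-6) + 5*1 = 11
T(3) = -11 + 5*(-6) = -41
T(4) = -(-41) + 5*11 = 96
T(5) = -96 + 5*(-41) = -301
T(6) = -(-301) + 5*96 = 781
T(7) = -781 + 5*(-301) = -2286
T(8) = -(-2286) + 5*781 = 6191
T(9) = -6191 + 5*(-2286) = -17621

-17621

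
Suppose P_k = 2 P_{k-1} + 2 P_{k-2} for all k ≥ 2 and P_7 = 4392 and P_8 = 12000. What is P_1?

Rearranging, P_{k-2} = (P_k - 2 P_{k-1}) / 2.
P_6 = (12000 - 2(4392)) / 2 = 3216/2 = 1608
P_5 = (4392 - 2(1608)) / 2 = 1176/2 = 588
P_4 = (1608 - 2(588)) / 2 = 432/2 = 216
P_3 = (588 - 2(216)) / 2 = 156/2 = 78
P_2 = (216 - 2(78)) / 2 = 60/2 = 30
P_1 = (78 - 2(30)) / 2 = 18/2 = 9

9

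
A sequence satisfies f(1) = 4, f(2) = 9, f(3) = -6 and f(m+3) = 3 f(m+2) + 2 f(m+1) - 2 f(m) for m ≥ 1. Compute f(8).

f(4) = 3(-6) + 2(9) - 2(4) = -8
f(5) = 3(-8) + 2(-6) - 2(9) = -54
f(6) = 3(-54) + 2(-8) - 2(-6) = -166
f(7) = 3(-166) + 2(-54) - 2(-8) = -590
f(8) = 3(-590) + 2(-166) - 2(-54) = -1994

-1994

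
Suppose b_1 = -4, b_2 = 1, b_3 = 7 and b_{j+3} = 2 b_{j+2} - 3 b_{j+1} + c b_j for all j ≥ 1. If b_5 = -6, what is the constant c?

1

b_4 = 11 - 4c
b_5 = 1 - 7c
So 1 - 7c = -6, giving c = 1.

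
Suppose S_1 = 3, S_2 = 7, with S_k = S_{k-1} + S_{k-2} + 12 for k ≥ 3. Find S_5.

75

S_3 = 7 + 3 + 12 = 22
S_4 = 22 + 7 + 12 = 41
S_5 = 41 + 22 + 12 = 75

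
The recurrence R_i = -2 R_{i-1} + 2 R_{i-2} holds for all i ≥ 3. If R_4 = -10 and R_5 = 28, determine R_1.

1

Rearranging, R_{i-2} = (R_i + 2 R_{i-1}) / 2.
R_3 = (28 + 2*(-10)) / 2 = 8/2 = 4
R_2 = (-10 + 2*4) / 2 = -2/2 = -1
R_1 = (4 + 2*(-1)) / 2 = 2/2 = 1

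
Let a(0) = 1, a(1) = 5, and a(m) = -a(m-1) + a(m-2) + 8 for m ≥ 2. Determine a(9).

a(2) = -5 + 1 + 8 = 4
a(3) = -4 + 5 + 8 = 9
a(4) = -9 + 4 + 8 = 3
a(5) = -3 + 9 + 8 = 14
a(6) = -14 + 3 + 8 = -3
a(7) = -(-3) + 14 + 8 = 25
a(8) = -25 + (-3) + 8 = -20
a(9) = -(-20) + 25 + 8 = 53

53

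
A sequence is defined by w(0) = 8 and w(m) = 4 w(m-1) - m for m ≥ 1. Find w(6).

30950

w(1) = 4(8) - 1 = 31
w(2) = 4(31) - 2 = 122
w(3) = 4(122) - 3 = 485
w(4) = 4(485) - 4 = 1936
w(5) = 4(1936) - 5 = 7739
w(6) = 4(7739) - 6 = 30950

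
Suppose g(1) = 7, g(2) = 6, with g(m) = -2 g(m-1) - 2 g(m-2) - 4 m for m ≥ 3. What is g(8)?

g(3) = -2*6 - 2*7 - 12 = -38
g(4) = -2*(-38) - 2*6 - 16 = 48
g(5) = -2*48 - 2*(-38) - 20 = -40
g(6) = -2*(-40) - 2*48 - 24 = -40
g(7) = -2*(-40) - 2*(-40) - 28 = 132
g(8) = -2*132 - 2*(-40) - 32 = -216

-216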